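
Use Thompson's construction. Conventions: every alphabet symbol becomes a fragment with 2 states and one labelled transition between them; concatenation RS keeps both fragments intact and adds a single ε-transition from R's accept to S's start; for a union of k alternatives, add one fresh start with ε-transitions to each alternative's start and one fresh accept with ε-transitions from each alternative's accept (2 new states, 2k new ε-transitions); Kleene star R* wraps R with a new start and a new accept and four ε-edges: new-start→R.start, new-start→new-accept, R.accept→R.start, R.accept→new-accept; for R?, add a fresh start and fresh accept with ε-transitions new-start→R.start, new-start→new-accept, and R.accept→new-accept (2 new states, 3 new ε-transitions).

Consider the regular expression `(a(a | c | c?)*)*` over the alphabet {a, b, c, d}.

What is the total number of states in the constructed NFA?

Bottom-up over the parse tree:
Each of the 4 symbol leaves contributes a 2-state fragment.
  c? : 4 states
  a | c | c? : 10 states
  (a | c | c?)* : 12 states
  a(a | c | c?)* : 14 states
  (a(a | c | c?)*)* : 16 states

16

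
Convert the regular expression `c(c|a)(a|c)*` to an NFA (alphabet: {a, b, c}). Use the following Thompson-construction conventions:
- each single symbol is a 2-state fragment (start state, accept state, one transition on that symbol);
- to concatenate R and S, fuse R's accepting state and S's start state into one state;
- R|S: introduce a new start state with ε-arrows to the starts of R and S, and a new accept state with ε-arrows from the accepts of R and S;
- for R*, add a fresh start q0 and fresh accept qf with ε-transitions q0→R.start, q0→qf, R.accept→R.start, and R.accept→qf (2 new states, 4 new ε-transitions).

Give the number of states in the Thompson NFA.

Bottom-up over the parse tree:
Each of the 5 symbol leaves contributes a 2-state fragment.
  c|a → 6 states
  a|c → 6 states
  (a|c)* → 8 states
  c(c|a)(a|c)* → 14 states

14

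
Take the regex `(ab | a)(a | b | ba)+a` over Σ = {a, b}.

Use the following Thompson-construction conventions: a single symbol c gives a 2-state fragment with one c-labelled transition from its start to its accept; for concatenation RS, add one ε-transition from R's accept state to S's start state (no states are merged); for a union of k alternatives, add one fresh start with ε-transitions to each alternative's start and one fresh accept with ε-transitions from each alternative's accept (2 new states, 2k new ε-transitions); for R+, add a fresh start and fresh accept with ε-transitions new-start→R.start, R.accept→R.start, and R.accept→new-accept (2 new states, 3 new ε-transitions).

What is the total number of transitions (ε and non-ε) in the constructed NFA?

Recursing over subexpressions:
Each of the 8 symbol leaves contributes 1 transition (1 symbol, 0 ε).
  ab — 3 transitions (2 symbol, 1 ε)
  ab | a — 8 transitions (3 symbol, 5 ε)
  ba — 3 transitions (2 symbol, 1 ε)
  a | b | ba — 11 transitions (4 symbol, 7 ε)
  (a | b | ba)+ — 14 transitions (4 symbol, 10 ε)
  (ab | a)(a | b | ba)+a — 25 transitions (8 symbol, 17 ε)

25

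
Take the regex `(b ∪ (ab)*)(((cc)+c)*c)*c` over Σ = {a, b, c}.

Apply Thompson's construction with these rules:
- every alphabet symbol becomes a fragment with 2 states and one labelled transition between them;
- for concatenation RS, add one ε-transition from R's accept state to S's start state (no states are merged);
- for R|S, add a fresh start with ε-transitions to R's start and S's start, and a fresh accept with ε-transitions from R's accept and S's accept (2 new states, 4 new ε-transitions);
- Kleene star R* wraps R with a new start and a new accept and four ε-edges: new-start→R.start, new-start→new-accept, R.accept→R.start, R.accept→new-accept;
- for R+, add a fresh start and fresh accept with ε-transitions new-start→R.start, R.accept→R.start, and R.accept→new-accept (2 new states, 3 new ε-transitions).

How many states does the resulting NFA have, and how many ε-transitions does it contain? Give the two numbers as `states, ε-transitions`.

26, 25

Building bottom-up:
Each of the 8 symbol leaves contributes 2 states and 0 ε-transitions.
  ab = 4 states, 1 ε-transition
  (ab)* = 6 states, 5 ε-transitions
  b ∪ (ab)* = 10 states, 9 ε-transitions
  cc = 4 states, 1 ε-transition
  (cc)+ = 6 states, 4 ε-transitions
  (cc)+c = 8 states, 5 ε-transitions
  ((cc)+c)* = 10 states, 9 ε-transitions
  ((cc)+c)*c = 12 states, 10 ε-transitions
  (((cc)+c)*c)* = 14 states, 14 ε-transitions
  (b ∪ (ab)*)(((cc)+c)*c)*c = 26 states, 25 ε-transitions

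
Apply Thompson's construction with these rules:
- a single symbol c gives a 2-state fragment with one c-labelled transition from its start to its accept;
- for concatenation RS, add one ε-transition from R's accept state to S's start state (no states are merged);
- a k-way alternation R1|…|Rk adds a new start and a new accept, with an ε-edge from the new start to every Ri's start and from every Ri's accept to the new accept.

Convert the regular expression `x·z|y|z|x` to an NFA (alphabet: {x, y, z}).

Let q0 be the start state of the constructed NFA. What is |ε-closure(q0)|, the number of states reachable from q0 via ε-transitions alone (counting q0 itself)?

Work bottom-up. For each fragment F, track |ε-closure(F.start)| and whether F's accept lies in that closure (i.e. whether F accepts ε). A single-symbol fragment has closure size 1 and does not accept ε.
  x·z → same as the first factor's closure: |closure| = 1
  x·z|y|z|x → new start ε-reaches every alternative's start; none of them accept ε, so the new accept is not reached: |closure| = 1 + 1 + 1 + 1 + 1 = 5

5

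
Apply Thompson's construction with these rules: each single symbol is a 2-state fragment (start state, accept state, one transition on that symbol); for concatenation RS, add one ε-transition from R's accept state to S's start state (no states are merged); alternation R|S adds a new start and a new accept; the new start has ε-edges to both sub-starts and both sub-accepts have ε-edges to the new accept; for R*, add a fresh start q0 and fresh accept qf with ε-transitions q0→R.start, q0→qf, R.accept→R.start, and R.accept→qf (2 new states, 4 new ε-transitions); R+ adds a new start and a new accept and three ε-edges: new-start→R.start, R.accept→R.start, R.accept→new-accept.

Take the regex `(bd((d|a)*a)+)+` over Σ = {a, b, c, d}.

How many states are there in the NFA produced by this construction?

18

By structural recursion:
Each of the 5 symbol leaves contributes a 2-state fragment.
  d|a = 6 states
  (d|a)* = 8 states
  (d|a)*a = 10 states
  ((d|a)*a)+ = 12 states
  bd((d|a)*a)+ = 16 states
  (bd((d|a)*a)+)+ = 18 states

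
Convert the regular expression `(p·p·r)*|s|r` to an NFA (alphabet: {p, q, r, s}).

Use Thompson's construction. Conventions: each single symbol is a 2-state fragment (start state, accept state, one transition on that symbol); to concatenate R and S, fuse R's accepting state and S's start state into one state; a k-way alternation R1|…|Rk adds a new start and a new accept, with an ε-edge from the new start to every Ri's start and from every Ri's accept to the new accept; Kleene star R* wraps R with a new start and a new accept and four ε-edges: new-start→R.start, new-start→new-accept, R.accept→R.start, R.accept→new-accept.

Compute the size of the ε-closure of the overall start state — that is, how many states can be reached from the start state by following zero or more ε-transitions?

7

Compute the ε-closure size of each fragment's start state recursively; a symbol fragment's start has no outgoing ε-edge, so its closure is just itself (size 1).
  p·p·r — |closure| equals the left operand's closure size = 1 (its accept is not ε-reachable, so the closure stops there)
  (p·p·r)* — the star's fresh start ε-reaches both the body's start and the fresh accept: |closure| = 2 + 1 = 3
  (p·p·r)*|s|r — new start ε-reaches every alternative's start; at least one alternative accepts ε, so the union's new accept is reached too: |closure| = 1 + 3 + 1 + 1 + 1 = 7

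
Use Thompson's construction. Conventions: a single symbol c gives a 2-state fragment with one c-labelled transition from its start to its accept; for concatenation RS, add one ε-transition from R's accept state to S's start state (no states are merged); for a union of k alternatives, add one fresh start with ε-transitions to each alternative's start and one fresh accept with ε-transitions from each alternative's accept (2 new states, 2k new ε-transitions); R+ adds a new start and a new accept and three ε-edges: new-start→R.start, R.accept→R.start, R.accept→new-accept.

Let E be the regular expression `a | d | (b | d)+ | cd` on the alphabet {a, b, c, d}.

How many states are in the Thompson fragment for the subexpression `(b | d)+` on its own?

8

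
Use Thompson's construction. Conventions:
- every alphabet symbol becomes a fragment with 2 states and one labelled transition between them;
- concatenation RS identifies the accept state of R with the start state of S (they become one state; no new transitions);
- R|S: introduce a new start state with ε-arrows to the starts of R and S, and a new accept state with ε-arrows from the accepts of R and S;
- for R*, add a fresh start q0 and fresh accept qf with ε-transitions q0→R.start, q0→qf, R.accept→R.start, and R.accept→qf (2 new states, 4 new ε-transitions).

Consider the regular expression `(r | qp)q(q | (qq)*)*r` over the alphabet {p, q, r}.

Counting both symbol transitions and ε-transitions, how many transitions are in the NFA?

24

Recursing over subexpressions:
Each of the 8 symbol leaves contributes 1 transition (1 symbol, 0 ε).
  qp : 2 transitions (2 symbol, 0 ε)
  r | qp : 7 transitions (3 symbol, 4 ε)
  qq : 2 transitions (2 symbol, 0 ε)
  (qq)* : 6 transitions (2 symbol, 4 ε)
  q | (qq)* : 11 transitions (3 symbol, 8 ε)
  (q | (qq)*)* : 15 transitions (3 symbol, 12 ε)
  (r | qp)q(q | (qq)*)*r : 24 transitions (8 symbol, 16 ε)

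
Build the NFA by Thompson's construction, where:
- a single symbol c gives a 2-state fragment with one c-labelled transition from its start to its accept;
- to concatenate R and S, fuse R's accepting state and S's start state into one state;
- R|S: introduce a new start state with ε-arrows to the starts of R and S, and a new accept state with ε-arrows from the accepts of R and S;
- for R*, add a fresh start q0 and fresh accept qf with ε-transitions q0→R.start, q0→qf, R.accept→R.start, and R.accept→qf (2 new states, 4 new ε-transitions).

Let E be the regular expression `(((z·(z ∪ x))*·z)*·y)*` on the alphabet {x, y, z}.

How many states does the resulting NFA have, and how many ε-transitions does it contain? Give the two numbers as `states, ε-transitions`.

15, 16

Recursing over subexpressions:
Each of the 5 symbol leaves contributes 2 states and 0 ε-transitions.
  z ∪ x → 6 states, 4 ε-transitions
  z·(z ∪ x) → 7 states, 4 ε-transitions
  (z·(z ∪ x))* → 9 states, 8 ε-transitions
  (z·(z ∪ x))*·z → 10 states, 8 ε-transitions
  ((z·(z ∪ x))*·z)* → 12 states, 12 ε-transitions
  ((z·(z ∪ x))*·z)*·y → 13 states, 12 ε-transitions
  (((z·(z ∪ x))*·z)*·y)* → 15 states, 16 ε-transitions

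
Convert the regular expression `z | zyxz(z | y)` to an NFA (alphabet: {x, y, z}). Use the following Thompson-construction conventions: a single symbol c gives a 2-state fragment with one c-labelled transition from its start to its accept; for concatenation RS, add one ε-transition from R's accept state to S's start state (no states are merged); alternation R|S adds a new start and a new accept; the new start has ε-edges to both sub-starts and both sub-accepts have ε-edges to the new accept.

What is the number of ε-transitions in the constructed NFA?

12

Bottom-up over the parse tree:
Each of the 7 symbol leaves contributes 0 ε-transitions.
  z | y : 4 ε-transitions
  zyxz(z | y) : 8 ε-transitions
  z | zyxz(z | y) : 12 ε-transitions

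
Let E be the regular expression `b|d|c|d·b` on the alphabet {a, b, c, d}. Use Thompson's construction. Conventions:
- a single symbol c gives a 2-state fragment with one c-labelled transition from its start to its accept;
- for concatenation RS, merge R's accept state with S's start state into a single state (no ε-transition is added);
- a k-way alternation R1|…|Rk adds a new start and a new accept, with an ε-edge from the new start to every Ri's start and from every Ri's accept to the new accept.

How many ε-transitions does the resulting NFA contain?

8

Bottom-up over the parse tree:
Each of the 5 symbol leaves contributes 0 ε-transitions.
  d·b → 0 ε-transitions
  b|d|c|d·b → 8 ε-transitions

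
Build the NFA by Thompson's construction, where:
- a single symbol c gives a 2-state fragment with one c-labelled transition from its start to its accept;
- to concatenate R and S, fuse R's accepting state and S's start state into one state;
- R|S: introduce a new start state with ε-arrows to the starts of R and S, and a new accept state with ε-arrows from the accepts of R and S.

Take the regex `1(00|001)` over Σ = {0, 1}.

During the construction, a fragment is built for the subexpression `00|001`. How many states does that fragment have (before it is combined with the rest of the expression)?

9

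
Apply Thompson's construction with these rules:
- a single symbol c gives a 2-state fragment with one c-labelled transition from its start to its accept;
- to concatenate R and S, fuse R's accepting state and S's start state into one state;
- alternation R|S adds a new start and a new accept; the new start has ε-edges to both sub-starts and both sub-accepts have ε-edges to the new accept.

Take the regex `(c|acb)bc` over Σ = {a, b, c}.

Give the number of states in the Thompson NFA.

Bottom-up over the parse tree:
Each of the 6 symbol leaves contributes a 2-state fragment.
  acb — 4 states
  c|acb — 8 states
  (c|acb)bc — 10 states

10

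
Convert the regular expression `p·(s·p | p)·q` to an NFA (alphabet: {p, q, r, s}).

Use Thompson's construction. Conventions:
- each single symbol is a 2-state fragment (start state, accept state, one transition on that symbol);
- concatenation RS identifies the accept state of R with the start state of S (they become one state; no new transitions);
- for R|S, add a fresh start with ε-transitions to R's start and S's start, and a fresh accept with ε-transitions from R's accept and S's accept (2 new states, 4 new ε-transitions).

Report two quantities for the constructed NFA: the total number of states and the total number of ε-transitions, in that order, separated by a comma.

9, 4

Bottom-up over the parse tree:
Each of the 5 symbol leaves contributes 2 states and 0 ε-transitions.
  s·p → 3 states, 0 ε-transitions
  s·p | p → 7 states, 4 ε-transitions
  p·(s·p | p)·q → 9 states, 4 ε-transitions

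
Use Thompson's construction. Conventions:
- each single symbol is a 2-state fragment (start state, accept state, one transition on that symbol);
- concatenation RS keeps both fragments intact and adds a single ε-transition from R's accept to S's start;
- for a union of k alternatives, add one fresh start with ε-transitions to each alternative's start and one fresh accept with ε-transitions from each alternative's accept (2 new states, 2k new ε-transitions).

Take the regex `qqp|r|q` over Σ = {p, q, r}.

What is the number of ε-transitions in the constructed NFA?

Building bottom-up:
Each of the 5 symbol leaves contributes 0 ε-transitions.
  qqp — 2 ε-transitions
  qqp|r|q — 8 ε-transitions

8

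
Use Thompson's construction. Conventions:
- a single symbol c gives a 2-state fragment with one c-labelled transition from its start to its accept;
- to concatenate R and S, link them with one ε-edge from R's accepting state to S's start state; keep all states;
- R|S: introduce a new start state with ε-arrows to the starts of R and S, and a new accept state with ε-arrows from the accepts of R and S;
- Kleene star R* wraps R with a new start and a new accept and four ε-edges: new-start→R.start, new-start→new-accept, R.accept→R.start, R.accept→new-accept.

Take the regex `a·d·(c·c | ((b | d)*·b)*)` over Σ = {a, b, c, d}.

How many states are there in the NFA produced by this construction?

22

Recursing over subexpressions:
Each of the 7 symbol leaves contributes a 2-state fragment.
  c·c → 4 states
  b | d → 6 states
  (b | d)* → 8 states
  (b | d)*·b → 10 states
  ((b | d)*·b)* → 12 states
  c·c | ((b | d)*·b)* → 18 states
  a·d·(c·c | ((b | d)*·b)*) → 22 states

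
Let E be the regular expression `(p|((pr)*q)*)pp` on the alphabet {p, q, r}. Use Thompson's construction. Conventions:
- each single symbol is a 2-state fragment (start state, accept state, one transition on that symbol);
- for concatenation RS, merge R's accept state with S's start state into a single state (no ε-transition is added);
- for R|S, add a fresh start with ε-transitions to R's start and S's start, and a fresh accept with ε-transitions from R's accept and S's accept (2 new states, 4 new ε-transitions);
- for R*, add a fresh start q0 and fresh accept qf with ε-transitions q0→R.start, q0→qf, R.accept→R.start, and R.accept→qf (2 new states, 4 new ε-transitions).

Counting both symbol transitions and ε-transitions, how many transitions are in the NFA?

Recursing over subexpressions:
Each of the 6 symbol leaves contributes 1 transition (1 symbol, 0 ε).
  pr = 2 transitions (2 symbol, 0 ε)
  (pr)* = 6 transitions (2 symbol, 4 ε)
  (pr)*q = 7 transitions (3 symbol, 4 ε)
  ((pr)*q)* = 11 transitions (3 symbol, 8 ε)
  p|((pr)*q)* = 16 transitions (4 symbol, 12 ε)
  (p|((pr)*q)*)pp = 18 transitions (6 symbol, 12 ε)

18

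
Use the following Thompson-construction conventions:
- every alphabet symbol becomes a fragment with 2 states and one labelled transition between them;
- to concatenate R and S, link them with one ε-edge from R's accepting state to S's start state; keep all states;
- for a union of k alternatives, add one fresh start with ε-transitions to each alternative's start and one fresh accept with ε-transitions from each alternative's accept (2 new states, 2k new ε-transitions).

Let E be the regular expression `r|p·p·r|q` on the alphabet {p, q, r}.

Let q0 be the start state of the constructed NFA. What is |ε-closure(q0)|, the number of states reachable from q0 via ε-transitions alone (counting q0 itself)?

Compute the ε-closure size of each fragment's start state recursively; a symbol fragment's start has no outgoing ε-edge, so its closure is just itself (size 1).
  p·p·r → |closure| equals the left operand's closure size = 1 (its accept is not ε-reachable, so the closure stops there)
  r|p·p·r|q → new start ε-reaches every alternative's start; none of them accept ε, so the new accept is not reached: |closure| = 1 + 1 + 1 + 1 = 4

4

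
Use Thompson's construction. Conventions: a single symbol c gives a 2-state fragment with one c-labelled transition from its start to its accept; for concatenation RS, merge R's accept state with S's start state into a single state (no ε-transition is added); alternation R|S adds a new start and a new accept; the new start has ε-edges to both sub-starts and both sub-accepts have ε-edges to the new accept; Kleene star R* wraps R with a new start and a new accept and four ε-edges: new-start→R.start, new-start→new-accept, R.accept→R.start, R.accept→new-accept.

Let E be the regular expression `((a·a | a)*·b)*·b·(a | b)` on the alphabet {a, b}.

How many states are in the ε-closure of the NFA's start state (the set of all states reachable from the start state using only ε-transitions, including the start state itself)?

7

Let C(F) = |ε-closure(F.start)| within fragment F, and note whether F accepts ε. Symbol fragments have C = 1 and do not accept ε. Then:
  a·a → C equals the left operand's closure size = 1 (its accept is not ε-reachable, so the closure stops there)
  a·a | a → new start ε-reaches every alternative's start; none of them accept ε, so the new accept is not reached: C = 1 + 1 + 1 = 3
  (a·a | a)* → C = 1 (new start) + 3 (body) + 1 (new accept) = 5
  (a·a | a)*·b → the left operand accepts ε, so the closure extends into the next operand (the shared merged state is already counted); C = 5 + (1−1) = 5
  ((a·a | a)*·b)* → C = 1 (new start) + 5 (body) + 1 (new accept) = 7
  a | b → new start ε-reaches every alternative's start; none of them accept ε, so the new accept is not reached: C = 1 + 1 + 1 = 3
  ((a·a | a)*·b)*·b·(a | b) → C = 7 + (1−1) = 7 (closure spills across the concat boundary because the left factor accepts ε)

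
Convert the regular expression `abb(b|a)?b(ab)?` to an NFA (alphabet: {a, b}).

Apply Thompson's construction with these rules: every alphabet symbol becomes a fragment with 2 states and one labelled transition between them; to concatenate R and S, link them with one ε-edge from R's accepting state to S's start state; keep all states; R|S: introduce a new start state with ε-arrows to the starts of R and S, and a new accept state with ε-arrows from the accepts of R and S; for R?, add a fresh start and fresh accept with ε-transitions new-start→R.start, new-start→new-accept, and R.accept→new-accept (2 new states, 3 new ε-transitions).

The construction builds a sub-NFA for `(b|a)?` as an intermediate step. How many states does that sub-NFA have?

Fragment for `(b|a)?`:
Each of the 2 symbol leaves contributes a 2-state fragment.
  b|a : 6 states
  (b|a)? : 8 states

8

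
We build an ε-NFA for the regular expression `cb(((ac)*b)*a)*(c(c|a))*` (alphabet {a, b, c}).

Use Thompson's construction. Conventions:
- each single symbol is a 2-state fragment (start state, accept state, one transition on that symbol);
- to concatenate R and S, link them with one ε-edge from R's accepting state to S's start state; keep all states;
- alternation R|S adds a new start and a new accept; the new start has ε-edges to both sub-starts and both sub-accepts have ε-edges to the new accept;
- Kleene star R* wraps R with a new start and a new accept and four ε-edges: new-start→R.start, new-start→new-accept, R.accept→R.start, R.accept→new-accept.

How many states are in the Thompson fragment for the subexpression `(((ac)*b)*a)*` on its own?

14

Fragment for `(((ac)*b)*a)*`:
Each of the 4 symbol leaves contributes a 2-state fragment.
  ac = 4 states
  (ac)* = 6 states
  (ac)*b = 8 states
  ((ac)*b)* = 10 states
  ((ac)*b)*a = 12 states
  (((ac)*b)*a)* = 14 states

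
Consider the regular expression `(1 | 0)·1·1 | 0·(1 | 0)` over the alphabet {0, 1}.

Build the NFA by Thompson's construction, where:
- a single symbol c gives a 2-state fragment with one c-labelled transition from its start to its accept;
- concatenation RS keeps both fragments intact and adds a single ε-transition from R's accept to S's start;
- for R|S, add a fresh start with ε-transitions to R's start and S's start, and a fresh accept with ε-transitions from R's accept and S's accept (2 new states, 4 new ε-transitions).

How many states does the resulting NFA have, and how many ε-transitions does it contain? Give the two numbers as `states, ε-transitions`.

Bottom-up over the parse tree:
Each of the 7 symbol leaves contributes 2 states and 0 ε-transitions.
  1 | 0 : 6 states, 4 ε-transitions
  (1 | 0)·1·1 : 10 states, 6 ε-transitions
  1 | 0 : 6 states, 4 ε-transitions
  0·(1 | 0) : 8 states, 5 ε-transitions
  (1 | 0)·1·1 | 0·(1 | 0) : 20 states, 15 ε-transitions

20, 15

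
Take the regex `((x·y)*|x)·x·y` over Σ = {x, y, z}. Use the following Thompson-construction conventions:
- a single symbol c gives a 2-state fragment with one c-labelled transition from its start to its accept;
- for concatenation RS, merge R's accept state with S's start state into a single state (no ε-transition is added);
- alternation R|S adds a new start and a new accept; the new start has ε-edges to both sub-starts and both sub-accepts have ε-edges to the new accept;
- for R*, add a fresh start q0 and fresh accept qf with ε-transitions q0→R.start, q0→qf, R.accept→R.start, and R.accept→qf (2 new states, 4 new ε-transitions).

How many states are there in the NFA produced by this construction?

11

Bottom-up over the parse tree:
Each of the 5 symbol leaves contributes a 2-state fragment.
  x·y = 3 states
  (x·y)* = 5 states
  (x·y)*|x = 9 states
  ((x·y)*|x)·x·y = 11 states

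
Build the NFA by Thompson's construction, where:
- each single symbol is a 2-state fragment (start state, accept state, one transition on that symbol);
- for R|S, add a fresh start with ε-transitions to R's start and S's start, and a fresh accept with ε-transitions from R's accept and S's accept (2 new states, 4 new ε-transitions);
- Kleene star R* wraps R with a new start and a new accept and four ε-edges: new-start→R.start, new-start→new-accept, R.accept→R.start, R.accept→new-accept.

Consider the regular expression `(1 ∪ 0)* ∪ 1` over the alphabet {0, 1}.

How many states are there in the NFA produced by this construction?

12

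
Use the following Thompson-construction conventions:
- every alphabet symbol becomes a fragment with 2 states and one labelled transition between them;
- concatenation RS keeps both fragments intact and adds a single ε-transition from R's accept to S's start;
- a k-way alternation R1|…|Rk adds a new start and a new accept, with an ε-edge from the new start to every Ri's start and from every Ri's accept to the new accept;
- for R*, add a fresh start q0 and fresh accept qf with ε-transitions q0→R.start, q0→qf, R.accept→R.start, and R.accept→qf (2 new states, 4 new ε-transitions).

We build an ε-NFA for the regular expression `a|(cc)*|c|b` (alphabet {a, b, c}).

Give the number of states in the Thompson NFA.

Per subexpression:
Each of the 5 symbol leaves contributes a 2-state fragment.
  cc : 4 states
  (cc)* : 6 states
  a|(cc)*|c|b : 14 states

14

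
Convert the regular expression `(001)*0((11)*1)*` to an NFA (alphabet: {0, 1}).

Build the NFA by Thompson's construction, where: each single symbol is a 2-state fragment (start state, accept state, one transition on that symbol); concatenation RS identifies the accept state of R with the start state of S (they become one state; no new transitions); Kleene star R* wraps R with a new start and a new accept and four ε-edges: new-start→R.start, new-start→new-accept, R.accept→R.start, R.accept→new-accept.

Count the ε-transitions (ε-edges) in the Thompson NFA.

12

Per subexpression:
Each of the 7 symbol leaves contributes 0 ε-transitions.
  001 = 0 ε-transitions
  (001)* = 4 ε-transitions
  11 = 0 ε-transitions
  (11)* = 4 ε-transitions
  (11)*1 = 4 ε-transitions
  ((11)*1)* = 8 ε-transitions
  (001)*0((11)*1)* = 12 ε-transitions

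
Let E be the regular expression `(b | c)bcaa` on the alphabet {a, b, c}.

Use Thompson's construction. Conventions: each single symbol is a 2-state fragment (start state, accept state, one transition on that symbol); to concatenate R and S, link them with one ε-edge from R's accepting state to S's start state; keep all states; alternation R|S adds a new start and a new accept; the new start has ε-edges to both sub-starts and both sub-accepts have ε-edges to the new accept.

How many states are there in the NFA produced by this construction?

Recursing over subexpressions:
Each of the 6 symbol leaves contributes a 2-state fragment.
  b | c — 6 states
  (b | c)bcaa — 14 states

14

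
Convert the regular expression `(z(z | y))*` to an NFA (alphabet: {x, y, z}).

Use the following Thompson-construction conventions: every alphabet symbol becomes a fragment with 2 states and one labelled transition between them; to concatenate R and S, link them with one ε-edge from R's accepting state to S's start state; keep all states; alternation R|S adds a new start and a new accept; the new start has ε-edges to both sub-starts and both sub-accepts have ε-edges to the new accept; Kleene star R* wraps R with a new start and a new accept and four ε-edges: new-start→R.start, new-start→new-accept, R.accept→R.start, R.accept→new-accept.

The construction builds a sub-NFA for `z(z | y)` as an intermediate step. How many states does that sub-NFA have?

Fragment for `z(z | y)`:
Each of the 3 symbol leaves contributes a 2-state fragment.
  z | y = 6 states
  z(z | y) = 8 states

8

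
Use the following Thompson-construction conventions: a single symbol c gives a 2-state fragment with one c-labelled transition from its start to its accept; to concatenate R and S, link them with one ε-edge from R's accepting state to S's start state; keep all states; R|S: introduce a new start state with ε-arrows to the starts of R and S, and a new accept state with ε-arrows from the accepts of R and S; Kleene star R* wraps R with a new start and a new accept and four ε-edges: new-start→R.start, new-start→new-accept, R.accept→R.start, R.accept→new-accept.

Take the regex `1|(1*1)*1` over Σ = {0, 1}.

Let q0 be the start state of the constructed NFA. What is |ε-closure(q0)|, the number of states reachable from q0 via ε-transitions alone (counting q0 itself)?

9

Compute the ε-closure size of each fragment's start state recursively; a symbol fragment's start has no outgoing ε-edge, so its closure is just itself (size 1).
  1* : C = 1 (new start) + 1 (body) + 1 (new accept) = 3
  1*1 : the left operand accepts ε, so the closure extends into the next operand (via the concat ε-link); C = 3 + 1 = 4
  (1*1)* : C = 1 (new start) + 4 (body) + 1 (new accept) = 6
  (1*1)*1 : the left operand accepts ε, so the closure extends into the next operand (via the concat ε-link); C = 6 + 1 = 7
  1|(1*1)*1 : new start ε-reaches every alternative's start; none of them accept ε, so the new accept is not reached: C = 1 + 1 + 7 = 9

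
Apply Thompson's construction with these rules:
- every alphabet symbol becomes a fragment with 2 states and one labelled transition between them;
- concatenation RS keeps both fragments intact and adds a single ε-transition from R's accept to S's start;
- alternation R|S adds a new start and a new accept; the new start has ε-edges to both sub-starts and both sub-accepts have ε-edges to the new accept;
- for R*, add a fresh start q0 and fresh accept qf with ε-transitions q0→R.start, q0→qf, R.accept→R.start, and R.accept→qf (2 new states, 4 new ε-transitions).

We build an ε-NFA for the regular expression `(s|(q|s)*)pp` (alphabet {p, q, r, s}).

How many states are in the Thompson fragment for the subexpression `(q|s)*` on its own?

8

Fragment for `(q|s)*`:
Each of the 2 symbol leaves contributes a 2-state fragment.
  q|s : 6 states
  (q|s)* : 8 states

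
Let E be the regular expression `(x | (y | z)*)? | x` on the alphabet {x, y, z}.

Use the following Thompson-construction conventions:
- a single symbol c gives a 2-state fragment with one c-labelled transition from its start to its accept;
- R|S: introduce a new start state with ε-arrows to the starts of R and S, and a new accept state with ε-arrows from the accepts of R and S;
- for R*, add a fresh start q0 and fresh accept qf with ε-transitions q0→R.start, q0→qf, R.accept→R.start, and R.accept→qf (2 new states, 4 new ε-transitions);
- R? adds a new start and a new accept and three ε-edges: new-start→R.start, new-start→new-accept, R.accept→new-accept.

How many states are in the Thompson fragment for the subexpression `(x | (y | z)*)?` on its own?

14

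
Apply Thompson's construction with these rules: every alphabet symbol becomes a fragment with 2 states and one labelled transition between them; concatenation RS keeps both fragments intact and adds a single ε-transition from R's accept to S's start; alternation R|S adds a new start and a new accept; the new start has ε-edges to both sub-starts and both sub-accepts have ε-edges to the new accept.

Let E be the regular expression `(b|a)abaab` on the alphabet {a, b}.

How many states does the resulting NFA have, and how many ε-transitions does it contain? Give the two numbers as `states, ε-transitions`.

Per subexpression:
Each of the 7 symbol leaves contributes 2 states and 0 ε-transitions.
  b|a — 6 states, 4 ε-transitions
  (b|a)abaab — 16 states, 9 ε-transitions

16, 9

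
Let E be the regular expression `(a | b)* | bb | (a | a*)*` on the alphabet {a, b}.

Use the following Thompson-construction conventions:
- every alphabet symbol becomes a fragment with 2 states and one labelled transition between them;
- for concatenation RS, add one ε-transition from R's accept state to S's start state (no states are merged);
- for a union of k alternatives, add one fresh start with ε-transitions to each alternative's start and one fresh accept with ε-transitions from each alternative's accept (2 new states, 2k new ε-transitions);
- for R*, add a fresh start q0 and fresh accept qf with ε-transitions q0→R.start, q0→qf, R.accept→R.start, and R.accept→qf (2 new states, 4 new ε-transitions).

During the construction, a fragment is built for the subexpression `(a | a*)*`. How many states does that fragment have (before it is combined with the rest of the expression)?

Fragment for `(a | a*)*`:
Each of the 2 symbol leaves contributes a 2-state fragment.
  a* : 4 states
  a | a* : 8 states
  (a | a*)* : 10 states

10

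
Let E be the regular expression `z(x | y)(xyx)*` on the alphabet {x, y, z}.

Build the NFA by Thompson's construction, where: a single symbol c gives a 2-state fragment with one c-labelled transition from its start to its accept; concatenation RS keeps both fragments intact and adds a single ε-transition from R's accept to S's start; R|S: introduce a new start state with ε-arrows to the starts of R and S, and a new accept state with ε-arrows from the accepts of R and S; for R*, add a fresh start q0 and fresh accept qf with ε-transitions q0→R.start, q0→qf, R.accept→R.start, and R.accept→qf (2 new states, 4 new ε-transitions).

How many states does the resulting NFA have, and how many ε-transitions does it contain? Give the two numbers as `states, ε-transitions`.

16, 12

Per subexpression:
Each of the 6 symbol leaves contributes 2 states and 0 ε-transitions.
  x | y : 6 states, 4 ε-transitions
  xyx : 6 states, 2 ε-transitions
  (xyx)* : 8 states, 6 ε-transitions
  z(x | y)(xyx)* : 16 states, 12 ε-transitions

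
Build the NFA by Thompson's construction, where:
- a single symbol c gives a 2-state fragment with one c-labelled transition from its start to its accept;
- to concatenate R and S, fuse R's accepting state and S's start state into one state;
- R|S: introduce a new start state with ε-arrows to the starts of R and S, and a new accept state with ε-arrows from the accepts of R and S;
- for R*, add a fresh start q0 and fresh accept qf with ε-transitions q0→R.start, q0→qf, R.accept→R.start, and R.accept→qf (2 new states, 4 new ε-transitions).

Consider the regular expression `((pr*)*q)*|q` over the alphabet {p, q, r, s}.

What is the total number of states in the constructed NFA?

14

Building bottom-up:
Each of the 4 symbol leaves contributes a 2-state fragment.
  r* : 4 states
  pr* : 5 states
  (pr*)* : 7 states
  (pr*)*q : 8 states
  ((pr*)*q)* : 10 states
  ((pr*)*q)*|q : 14 states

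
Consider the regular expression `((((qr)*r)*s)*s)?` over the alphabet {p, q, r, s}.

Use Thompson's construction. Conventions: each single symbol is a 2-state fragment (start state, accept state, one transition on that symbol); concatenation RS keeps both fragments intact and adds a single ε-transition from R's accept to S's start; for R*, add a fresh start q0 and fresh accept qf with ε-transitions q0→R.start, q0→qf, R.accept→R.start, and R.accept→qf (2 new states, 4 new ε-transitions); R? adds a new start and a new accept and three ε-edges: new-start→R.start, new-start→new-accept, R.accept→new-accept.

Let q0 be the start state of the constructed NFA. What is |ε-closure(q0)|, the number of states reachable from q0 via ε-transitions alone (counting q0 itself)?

12

Work bottom-up. For each fragment F, track |ε-closure(F.start)| and whether F's accept lies in that closure (i.e. whether F accepts ε). A single-symbol fragment has closure size 1 and does not accept ε.
  qr : |closure| equals the left operand's closure size = 1 (its accept is not ε-reachable, so the closure stops there)
  (qr)* : |closure| = 1 (new start) + 1 (body) + 1 (new accept) = 3
  (qr)*r : |closure| = 3 + 1 = 4 (closure spills across the concat boundary because the left factor accepts ε)
  ((qr)*r)* : the star's fresh start ε-reaches both the body's start and the fresh accept: |closure| = 2 + 4 = 6
  ((qr)*r)*s : |closure| = 6 + 1 = 7 (closure spills across the concat boundary because the left factor accepts ε)
  (((qr)*r)*s)* : new start has ε-edges to the inner start and to the new accept, so |closure| = 2 + 7 = 9
  (((qr)*r)*s)*s : the left operand accepts ε, so the closure extends into the next operand (via the concat ε-link); |closure| = 9 + 1 = 10
  ((((qr)*r)*s)*s)? : new start has ε-edges to the inner start and to the new accept, so |closure| = 2 + 10 = 12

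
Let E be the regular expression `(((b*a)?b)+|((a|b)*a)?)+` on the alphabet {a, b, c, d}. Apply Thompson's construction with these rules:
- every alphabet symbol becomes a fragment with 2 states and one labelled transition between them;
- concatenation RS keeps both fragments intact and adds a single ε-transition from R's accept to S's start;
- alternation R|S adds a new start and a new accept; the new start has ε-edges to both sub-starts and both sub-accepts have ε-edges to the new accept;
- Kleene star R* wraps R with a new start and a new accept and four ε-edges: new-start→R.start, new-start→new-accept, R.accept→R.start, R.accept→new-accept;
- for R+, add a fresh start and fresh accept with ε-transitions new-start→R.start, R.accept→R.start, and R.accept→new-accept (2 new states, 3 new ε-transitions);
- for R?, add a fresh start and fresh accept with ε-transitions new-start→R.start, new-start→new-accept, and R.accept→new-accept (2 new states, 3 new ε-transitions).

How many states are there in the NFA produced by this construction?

Per subexpression:
Each of the 6 symbol leaves contributes a 2-state fragment.
  b* → 4 states
  b*a → 6 states
  (b*a)? → 8 states
  (b*a)?b → 10 states
  ((b*a)?b)+ → 12 states
  a|b → 6 states
  (a|b)* → 8 states
  (a|b)*a → 10 states
  ((a|b)*a)? → 12 states
  ((b*a)?b)+|((a|b)*a)? → 26 states
  (((b*a)?b)+|((a|b)*a)?)+ → 28 states

28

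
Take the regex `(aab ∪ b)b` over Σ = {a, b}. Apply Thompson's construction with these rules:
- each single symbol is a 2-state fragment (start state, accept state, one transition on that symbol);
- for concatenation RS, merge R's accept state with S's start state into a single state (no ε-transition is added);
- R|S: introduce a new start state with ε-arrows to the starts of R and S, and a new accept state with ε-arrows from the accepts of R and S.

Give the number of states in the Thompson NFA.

By structural recursion:
Each of the 5 symbol leaves contributes a 2-state fragment.
  aab = 4 states
  aab ∪ b = 8 states
  (aab ∪ b)b = 9 states

9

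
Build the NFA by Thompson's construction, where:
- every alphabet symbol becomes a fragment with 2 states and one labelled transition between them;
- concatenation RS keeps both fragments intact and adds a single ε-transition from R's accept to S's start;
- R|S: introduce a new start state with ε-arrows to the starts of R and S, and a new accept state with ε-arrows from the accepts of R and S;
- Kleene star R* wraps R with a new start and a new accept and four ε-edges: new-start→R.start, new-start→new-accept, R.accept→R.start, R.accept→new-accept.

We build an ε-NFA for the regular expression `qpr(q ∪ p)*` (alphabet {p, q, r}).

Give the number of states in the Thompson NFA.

14

Per subexpression:
Each of the 5 symbol leaves contributes a 2-state fragment.
  q ∪ p → 6 states
  (q ∪ p)* → 8 states
  qpr(q ∪ p)* → 14 states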